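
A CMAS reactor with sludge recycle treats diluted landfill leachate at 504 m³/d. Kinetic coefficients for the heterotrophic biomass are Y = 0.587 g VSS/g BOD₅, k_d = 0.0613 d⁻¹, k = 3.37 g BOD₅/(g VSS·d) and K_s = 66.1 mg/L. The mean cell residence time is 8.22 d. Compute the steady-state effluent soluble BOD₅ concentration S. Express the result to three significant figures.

Effluent substrate depends only on kinetics and SRT: S = K_s(1 + k_d θ_c) / [θ_c(Yk − k_d) − 1] = 66.1 × (1 + 0.0613 × 8.22) / [8.22 × (0.587 × 3.37 − 0.0613) − 1] = 99.41 / 14.76 = 6.736 mg/L.

S ≈ 6.74 mg/L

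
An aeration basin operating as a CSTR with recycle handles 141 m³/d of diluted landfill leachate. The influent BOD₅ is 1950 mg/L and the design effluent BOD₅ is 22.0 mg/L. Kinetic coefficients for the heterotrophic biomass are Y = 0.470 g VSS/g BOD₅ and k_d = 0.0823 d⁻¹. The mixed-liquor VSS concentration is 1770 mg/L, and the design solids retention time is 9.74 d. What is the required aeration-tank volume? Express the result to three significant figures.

V ≈ 390 m³

Rearranging the biomass balance for a CMAS with decay, V = Y·Q·ΔS·θ_c / [X·(1+k_d θ_c)] = 0.470 × 141 × (1950 − 22.0) × 9.74 / [1770 × (1 + 0.0823 × 9.74)] = 1.24×10^6 / 3189 = 390.3 m³.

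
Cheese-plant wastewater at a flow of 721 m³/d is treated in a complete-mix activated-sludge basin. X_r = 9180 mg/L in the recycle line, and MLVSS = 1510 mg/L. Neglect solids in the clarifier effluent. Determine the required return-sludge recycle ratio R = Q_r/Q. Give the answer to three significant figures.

R ≈ 0.197

Mass balance around the secondary clarifier (neglecting effluent solids): R = X / (X_r − X) = 1510 / (9180 − 1510) = 0.1969.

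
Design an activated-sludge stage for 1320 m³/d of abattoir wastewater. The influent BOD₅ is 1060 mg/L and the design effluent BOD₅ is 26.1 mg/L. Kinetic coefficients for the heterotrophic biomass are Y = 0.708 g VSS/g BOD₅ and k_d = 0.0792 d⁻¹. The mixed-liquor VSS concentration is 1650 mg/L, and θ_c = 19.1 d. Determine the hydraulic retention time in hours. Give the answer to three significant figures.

Rearranging the biomass balance for a CMAS with decay, V = Y·Q·ΔS·θ_c / [X·(1+k_d θ_c)] = 0.708 × 1320 × (1060 − 26.1) × 19.1 / [1650 × (1 + 0.0792 × 19.1)] = 1.85×10^7 / 4146 = 4451 m³.
HRT = V/Q = 4451 m³ / 1320 m³·d⁻¹ = 3.372 d × 24 = 80.93 h.

τ ≈ 80.9 h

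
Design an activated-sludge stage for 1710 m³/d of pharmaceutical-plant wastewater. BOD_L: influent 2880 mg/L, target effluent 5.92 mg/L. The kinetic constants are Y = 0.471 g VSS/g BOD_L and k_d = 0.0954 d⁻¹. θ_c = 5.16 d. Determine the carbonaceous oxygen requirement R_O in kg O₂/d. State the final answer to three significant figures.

The observed yield is Y_obs = Y/(1 + k_d·θ_c) = 0.471 / (1 + 0.0954 × 5.16) = 0.471 / 1.492 = 0.3156 g VSS per g BOD_L removed.
Mass of BOD_L removed per day: Q(S₀ − S) = 1710 × 2874 g/m³ = 4915 kg/d.
Net sludge production P_X = 0.3156 × 4915 = 1551 kg VSS/d.
R_O = Q·(S₀ − S) − 1.42·P_X = 4915 − 1.42 × 1551 = 2712 kg O₂/d.

R_O ≈ 2710 kg O₂/d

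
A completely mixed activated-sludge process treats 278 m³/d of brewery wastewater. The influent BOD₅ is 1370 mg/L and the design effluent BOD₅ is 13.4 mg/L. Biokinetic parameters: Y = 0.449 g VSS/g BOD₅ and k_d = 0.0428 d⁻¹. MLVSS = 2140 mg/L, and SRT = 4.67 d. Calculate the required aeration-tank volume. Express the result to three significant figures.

V ≈ 308 m³

Rearranging the biomass balance for a CMAS with decay, V = Y·Q·ΔS·θ_c / [X·(1+k_d θ_c)] = 0.449 × 278 × (1370 − 13.4) × 4.67 / [2140 × (1 + 0.0428 × 4.67)] = 7.91×10^5 / 2568 = 308.0 m³.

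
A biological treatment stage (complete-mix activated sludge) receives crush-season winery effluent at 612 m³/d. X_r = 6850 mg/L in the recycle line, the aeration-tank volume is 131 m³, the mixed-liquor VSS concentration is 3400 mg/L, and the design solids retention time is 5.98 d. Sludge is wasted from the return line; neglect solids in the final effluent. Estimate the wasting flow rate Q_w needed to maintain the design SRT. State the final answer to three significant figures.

Q_w ≈ 10.9 m³/d

Wasting from the return line (neglecting effluent solids): Q_w = V·X / (θ_c·X_r) = 131.0 × 3400 / (5.98 × 6850) = 10.87 m³/d.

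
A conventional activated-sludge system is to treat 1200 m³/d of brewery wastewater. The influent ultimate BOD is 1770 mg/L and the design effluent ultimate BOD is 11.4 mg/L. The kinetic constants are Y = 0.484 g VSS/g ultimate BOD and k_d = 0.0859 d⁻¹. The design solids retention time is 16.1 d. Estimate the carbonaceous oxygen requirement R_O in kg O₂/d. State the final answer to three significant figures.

Observed yield with endogenous decay: Y_obs = Y / (1 + k_d·θ_c) = 0.484 / (1 + 0.0859 × 16.1) = 0.484 / 2.383 = 0.2031 g VSS/g ultimate BOD.
ΔS = 1770 − 11.4 = 1759 mg/L, so the substrate removal rate is 1200 × 1759/1000 = 2110 kg ultimate BOD/d.
Biomass synthesised: P_X = Y_obs × 2110 = 428.6 kg VSS/d.
R_O = Q·ΔS − 1.42 P_X = 2110 − 608.6 = 1502 kg O₂/d.

R_O ≈ 1500 kg O₂/d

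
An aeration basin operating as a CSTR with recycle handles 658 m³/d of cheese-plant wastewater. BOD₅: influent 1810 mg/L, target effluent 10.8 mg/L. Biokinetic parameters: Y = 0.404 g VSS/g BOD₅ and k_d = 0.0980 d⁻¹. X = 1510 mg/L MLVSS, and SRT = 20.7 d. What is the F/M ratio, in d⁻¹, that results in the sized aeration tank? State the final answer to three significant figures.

Rearranging the biomass balance for a CMAS with decay, V = Y·Q·ΔS·θ_c / [X·(1+k_d θ_c)] = 0.404 × 658 × (1810 − 10.8) × 20.7 / [1510 × (1 + 0.0980 × 20.7)] = 9.9×10^6 / 4573 = 2165 m³.
F/M = Q·S₀ / (V·X) = 658 × 1810 / (2165 × 1510) = 0.3643 g BOD₅·(g VSS·d)⁻¹.

F/M ≈ 0.364 d⁻¹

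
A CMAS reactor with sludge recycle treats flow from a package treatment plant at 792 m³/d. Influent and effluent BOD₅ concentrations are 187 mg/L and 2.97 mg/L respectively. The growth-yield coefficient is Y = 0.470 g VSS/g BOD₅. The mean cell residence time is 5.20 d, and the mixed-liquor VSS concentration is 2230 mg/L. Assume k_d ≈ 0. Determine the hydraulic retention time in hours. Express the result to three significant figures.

V·X = Y·Q·ΔS·θ_c gives V = 0.470 × 792 × (187 − 2.97) × 5.20 / 2230 = 159.7 m³.
Hydraulic retention time τ = V/Q = 159.7 / 792 = 0.2017 d = 4.841 h.

τ ≈ 4.84 h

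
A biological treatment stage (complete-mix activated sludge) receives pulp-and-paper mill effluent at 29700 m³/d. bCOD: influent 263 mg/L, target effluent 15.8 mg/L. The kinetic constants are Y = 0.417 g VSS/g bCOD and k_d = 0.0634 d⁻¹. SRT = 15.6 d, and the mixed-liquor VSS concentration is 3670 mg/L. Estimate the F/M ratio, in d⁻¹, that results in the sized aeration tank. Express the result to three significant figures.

F/M ≈ 0.325 d⁻¹

Rearranging the biomass balance for a CMAS with decay, V = Y·Q·ΔS·θ_c / [X·(1+k_d θ_c)] = 0.417 × 29700 × (263 − 15.8) × 15.6 / [3670 × (1 + 0.0634 × 15.6)] = 4.78×10^7 / 7300 = 6543 m³.
F/M = Q·S₀ / (V·X) = 29700 × 263 / (6543 × 3670) = 0.3253 g bCOD·(g VSS·d)⁻¹.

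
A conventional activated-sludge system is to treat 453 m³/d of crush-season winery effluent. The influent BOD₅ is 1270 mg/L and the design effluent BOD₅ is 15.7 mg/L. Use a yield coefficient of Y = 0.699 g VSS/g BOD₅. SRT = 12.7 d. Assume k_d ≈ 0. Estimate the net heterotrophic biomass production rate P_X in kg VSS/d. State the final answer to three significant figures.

P_X ≈ 397 kg VSS/d

With endogenous decay neglected, the observed yield equals the true yield: Y_obs = Y = 0.699 g VSS/g BOD₅.
Substrate removed = Q·(S₀ − S) = 453 m³/d × (1270 − 15.7) g/m³ = 5.68×10^5 g/d = 568.2 kg/d.
P_X = Y_obs · Q(S₀ − S) = 0.6990 × 568.2 = 397.2 kg VSS/d.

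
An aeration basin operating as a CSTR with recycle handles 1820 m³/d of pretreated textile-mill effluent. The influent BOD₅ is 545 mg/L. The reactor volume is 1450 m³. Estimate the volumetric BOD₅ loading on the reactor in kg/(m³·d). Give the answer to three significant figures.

L_v ≈ 0.684 kg BOD₅/(m³·d)

Volumetric loading L_v = Q·S₀ / V = 1820 × 545 g/m³ / 1450 m³ = 684.1 g/(m³·d) = 0.6841 kg BOD₅/(m³·d).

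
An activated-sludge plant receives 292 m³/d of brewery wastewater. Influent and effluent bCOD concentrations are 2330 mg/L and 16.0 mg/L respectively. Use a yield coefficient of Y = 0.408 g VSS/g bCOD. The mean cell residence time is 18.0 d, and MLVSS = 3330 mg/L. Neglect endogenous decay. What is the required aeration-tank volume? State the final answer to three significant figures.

Biomass mass balance (decay neglected): V·X = Y·Q·(S₀ − S)·θ_c, so V = 0.408 × 292 × (2330 − 16.0) × 18.0 / 3330 = 1490 m³.

V ≈ 1490 m³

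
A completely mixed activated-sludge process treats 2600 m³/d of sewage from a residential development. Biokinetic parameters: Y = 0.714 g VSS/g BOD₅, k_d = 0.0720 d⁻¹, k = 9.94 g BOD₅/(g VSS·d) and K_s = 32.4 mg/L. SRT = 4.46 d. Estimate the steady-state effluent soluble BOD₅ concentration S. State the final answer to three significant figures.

S ≈ 1.41 mg/L

For a completely mixed reactor with recycle the Lawrence–McCarty relation gives S = K_s·(1 + k_d·θ_c) / [θ_c·(Y·k − k_d) − 1] = 32.4 × (1 + 0.0720 × 4.46) / [4.46 × (0.714 × 9.94 − 0.0720) − 1] = 42.80 / 30.33 = 1.411 mg/L.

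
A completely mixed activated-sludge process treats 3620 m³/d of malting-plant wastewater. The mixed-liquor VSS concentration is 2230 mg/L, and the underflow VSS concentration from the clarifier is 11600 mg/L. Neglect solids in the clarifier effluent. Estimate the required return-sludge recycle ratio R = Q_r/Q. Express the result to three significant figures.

Solids balance on the clarifier gives (1+R)X = R·X_r, so R = X/(X_r − X) = 2230 / (11600 − 2230) = 0.2380.

R ≈ 0.238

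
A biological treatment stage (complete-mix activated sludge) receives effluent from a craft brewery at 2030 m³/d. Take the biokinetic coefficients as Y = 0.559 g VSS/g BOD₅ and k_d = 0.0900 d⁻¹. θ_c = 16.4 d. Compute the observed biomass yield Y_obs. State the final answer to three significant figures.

Y_obs ≈ 0.226 g VSS/g BOD₅

Y_obs = Y / (1 + k_d θ_c) = 0.559 / (1 + 0.0900 × 16.4) = 0.559 / 2.476 = 0.2258.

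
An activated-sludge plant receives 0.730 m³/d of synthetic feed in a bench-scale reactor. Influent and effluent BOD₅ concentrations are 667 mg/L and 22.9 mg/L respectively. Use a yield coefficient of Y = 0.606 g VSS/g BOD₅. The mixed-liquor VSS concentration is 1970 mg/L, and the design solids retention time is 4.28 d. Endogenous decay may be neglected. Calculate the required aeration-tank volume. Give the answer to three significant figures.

Biomass mass balance (decay neglected): V·X = Y·Q·(S₀ − S)·θ_c, so V = 0.606 × 0.730 × (667 − 22.9) × 4.28 / 1970 = 0.6191 m³.

V ≈ 0.619 m³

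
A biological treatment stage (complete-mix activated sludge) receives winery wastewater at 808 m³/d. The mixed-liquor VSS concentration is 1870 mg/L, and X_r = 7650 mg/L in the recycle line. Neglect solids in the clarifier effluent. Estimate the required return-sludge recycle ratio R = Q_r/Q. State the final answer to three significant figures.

R ≈ 0.324

Mass balance around the secondary clarifier (neglecting effluent solids): R = X / (X_r − X) = 1870 / (7650 − 1870) = 0.3235.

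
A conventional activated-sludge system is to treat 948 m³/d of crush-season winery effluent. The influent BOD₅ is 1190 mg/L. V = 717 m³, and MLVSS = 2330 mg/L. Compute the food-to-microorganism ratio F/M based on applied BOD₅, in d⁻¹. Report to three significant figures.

F/M = Q·S₀ / (V·X) = 948 × 1190 / (717.0 × 2330) = 0.6753 g BOD₅·(g VSS·d)⁻¹.

F/M ≈ 0.675 d⁻¹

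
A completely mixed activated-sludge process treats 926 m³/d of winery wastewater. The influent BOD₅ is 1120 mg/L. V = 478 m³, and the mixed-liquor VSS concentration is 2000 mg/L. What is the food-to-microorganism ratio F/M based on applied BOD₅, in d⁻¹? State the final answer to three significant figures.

F/M ≈ 1.08 d⁻¹

F/M = Q·S₀ / (V·X) = 926 × 1120 / (478.0 × 2000) = 1.085 g BOD₅·(g VSS·d)⁻¹.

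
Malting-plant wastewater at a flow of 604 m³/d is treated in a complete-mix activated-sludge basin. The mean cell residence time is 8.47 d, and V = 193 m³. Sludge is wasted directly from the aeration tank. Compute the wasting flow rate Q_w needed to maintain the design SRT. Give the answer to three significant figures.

For wasting at MLVSS concentration, Q_w = V/θ_c = 193.0/8.47 = 22.79 m³/d.

Q_w ≈ 22.8 m³/d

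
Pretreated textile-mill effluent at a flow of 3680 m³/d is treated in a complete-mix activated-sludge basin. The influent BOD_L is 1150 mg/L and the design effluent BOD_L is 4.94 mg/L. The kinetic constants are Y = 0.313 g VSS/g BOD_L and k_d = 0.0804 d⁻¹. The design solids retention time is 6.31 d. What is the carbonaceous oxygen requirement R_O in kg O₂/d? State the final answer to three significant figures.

The observed yield is Y_obs = Y/(1 + k_d·θ_c) = 0.313 / (1 + 0.0804 × 6.31) = 0.313 / 1.507 = 0.2077 g VSS per g BOD_L removed.
Q·(S₀ − S) = 3680 × (1150 − 4.94) × 10⁻³ = 4214 kg/d removed.
P_X = Y_obs·Q·(S₀ − S) = 0.2077 × 4214 = 875.0 kg VSS/d.
R_O = Q·ΔS − 1.42 P_X = 4214 − 1243 = 2971 kg O₂/d.

R_O ≈ 2970 kg O₂/d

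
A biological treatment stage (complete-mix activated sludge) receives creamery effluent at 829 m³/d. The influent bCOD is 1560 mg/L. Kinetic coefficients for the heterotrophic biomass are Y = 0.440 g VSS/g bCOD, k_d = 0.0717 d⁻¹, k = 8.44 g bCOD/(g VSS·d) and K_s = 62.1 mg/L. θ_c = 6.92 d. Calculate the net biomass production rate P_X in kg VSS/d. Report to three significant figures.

P_X ≈ 379 kg VSS/d

Effluent substrate depends only on kinetics and SRT: S = K_s(1 + k_d θ_c) / [θ_c(Yk − k_d) − 1] = 62.1 × (1 + 0.0717 × 6.92) / [6.92 × (0.440 × 8.44 − 0.0717) − 1] = 92.91 / 24.20 = 3.839 mg/L.
Y_obs = Y / (1 + k_d θ_c) = 0.440 / (1 + 0.0717 × 6.92) = 0.440 / 1.496 = 0.2941.
Substrate removed = Q·(S₀ − S) = 829 m³/d × (1560 − 3.84) g/m³ = 1.29×10^6 g/d = 1290 kg/d.
Net biomass production P_X = Y_obs × Q·(S₀ − S) = 0.2941 × 1290 = 379.4 kg VSS/d.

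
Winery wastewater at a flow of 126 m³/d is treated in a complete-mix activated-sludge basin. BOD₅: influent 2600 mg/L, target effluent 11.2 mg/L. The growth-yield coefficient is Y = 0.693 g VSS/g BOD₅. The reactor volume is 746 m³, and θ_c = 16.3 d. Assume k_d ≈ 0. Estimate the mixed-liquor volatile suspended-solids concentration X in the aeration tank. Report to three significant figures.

X ≈ 4940 mg/L

Without decay, X = Y Q (S₀−S) θ_c / V = 0.693 × 126 × (2600 − 11.2) × 16.3 / 746 = 4939 mg/L.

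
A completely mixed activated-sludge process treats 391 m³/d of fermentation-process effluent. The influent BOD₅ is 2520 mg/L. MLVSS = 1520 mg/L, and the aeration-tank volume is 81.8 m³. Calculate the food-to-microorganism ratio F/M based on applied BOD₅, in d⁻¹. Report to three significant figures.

F/M ≈ 7.92 d⁻¹

F/M = Q·S₀ / (V·X) = 391 × 2520 / (81.80 × 1520) = 7.925 g BOD₅·(g VSS·d)⁻¹.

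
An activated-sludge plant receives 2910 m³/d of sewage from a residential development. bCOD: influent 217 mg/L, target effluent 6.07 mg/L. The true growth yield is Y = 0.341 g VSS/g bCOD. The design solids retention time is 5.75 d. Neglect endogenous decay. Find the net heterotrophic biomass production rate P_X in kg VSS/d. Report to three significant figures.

P_X ≈ 209 kg VSS/d

No decay correction is needed, so Y_obs = Y = 0.341.
Substrate removed = Q·(S₀ − S) = 2910 m³/d × (217 − 6.07) g/m³ = 6.14×10^5 g/d = 613.8 kg/d.
Net biomass production P_X = Y_obs × Q·(S₀ − S) = 0.3410 × 613.8 = 209.3 kg VSS/d.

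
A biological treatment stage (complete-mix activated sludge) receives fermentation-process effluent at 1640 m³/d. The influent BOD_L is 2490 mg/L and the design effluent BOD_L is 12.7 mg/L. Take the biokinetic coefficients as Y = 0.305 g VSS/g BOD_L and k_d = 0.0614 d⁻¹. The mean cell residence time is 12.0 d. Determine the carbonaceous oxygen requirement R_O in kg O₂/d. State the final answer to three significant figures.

The observed yield is Y_obs = Y/(1 + k_d·θ_c) = 0.305 / (1 + 0.0614 × 12.0) = 0.305 / 1.737 = 0.1756 g VSS per g BOD_L removed.
Q·(S₀ − S) = 1640 × (2490 − 12.7) × 10⁻³ = 4063 kg/d removed.
P_X = Y_obs·Q·(S₀ − S) = 0.1756 × 4063 = 713.5 kg VSS/d.
R_O = Q·ΔS − 1.42 P_X = 4063 − 1013 = 3050 kg O₂/d.

R_O ≈ 3050 kg O₂/d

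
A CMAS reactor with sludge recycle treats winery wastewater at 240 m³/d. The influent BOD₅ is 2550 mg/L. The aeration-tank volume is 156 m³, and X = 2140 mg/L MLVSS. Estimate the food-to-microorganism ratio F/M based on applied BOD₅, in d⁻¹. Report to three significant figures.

F/M ≈ 1.83 d⁻¹

F/M = Q·S₀ / (V·X) = 240 × 2550 / (156.0 × 2140) = 1.833 g BOD₅·(g VSS·d)⁻¹.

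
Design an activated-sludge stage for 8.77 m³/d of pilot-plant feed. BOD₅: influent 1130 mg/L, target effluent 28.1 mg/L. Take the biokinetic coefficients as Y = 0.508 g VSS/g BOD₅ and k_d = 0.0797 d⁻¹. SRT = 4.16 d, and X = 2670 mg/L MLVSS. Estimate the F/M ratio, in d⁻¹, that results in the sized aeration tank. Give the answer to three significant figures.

F/M ≈ 0.646 d⁻¹

From the SRT design equation V = Y Q (S₀−S) θ_c / [X (1 + k_d θ_c)] = 0.508 × 8.77 × (1130 − 28.1) × 4.16 / [2670 × (1 + 0.0797 × 4.16)] = 2.04×10^4 / 3555 = 5.744 m³.
Food-to-microorganism ratio F/M = Q S₀ / (V X) = 8.77 × 1130 / (5.744 × 2670) = 0.6462 d⁻¹.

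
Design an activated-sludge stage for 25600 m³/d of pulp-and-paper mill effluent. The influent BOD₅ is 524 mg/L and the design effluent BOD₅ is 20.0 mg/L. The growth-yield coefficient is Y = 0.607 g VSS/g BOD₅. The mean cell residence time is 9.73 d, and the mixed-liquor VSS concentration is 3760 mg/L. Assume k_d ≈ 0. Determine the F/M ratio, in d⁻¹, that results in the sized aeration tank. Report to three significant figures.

F/M ≈ 0.176 d⁻¹

V·X = Y·Q·ΔS·θ_c gives V = 0.607 × 25600 × (524 − 20.0) × 9.73 / 3760 = 20267 m³.
F/M = Q·S₀ / (V·X) = 25600 × 524 / (20267 × 3760) = 0.1760 g BOD₅·(g VSS·d)⁻¹.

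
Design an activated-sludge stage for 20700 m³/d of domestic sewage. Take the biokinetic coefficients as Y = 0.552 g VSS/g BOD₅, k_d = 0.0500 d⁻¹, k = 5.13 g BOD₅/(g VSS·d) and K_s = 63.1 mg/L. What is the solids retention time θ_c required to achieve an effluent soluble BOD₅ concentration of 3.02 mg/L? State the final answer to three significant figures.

At the target effluent, Y k S/(K_s+S) = 0.552×5.13×3.02/66.12 = 0.1293 d⁻¹.
Then 1/θ_c = μ − k_d = 0.1293 − 0.0500 = 0.07934 d⁻¹, giving θ_c = 12.60 d.

θ_c ≈ 12.6 d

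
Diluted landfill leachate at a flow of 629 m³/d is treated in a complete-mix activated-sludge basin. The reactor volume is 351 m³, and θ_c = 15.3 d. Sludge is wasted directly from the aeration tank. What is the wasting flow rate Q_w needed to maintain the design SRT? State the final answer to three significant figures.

Wasting from the aeration tank: Q_w = V / θ_c = 351.0 / 15.3 = 22.94 m³/d.

Q_w ≈ 22.9 m³/d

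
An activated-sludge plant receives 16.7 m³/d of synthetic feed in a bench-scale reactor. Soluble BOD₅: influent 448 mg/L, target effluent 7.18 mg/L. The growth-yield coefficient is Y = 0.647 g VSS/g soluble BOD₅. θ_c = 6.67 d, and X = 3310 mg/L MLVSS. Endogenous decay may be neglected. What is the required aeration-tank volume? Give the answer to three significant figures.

V ≈ 9.60 m³

V·X = Y·Q·ΔS·θ_c gives V = 0.647 × 16.7 × (448 − 7.18) × 6.67 / 3310 = 9.598 m³.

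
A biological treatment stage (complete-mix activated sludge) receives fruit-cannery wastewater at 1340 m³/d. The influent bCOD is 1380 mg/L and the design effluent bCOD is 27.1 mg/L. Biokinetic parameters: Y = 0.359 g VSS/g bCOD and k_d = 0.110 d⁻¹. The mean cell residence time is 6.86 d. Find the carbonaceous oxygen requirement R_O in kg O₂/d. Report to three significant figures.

Y_obs = Y / (1 + k_d θ_c) = 0.359 / (1 + 0.110 × 6.86) = 0.359 / 1.755 = 0.2046.
Substrate removed = Q·(S₀ − S) = 1340 m³/d × (1380 − 27.1) g/m³ = 1.81×10^6 g/d = 1813 kg/d.
Biomass synthesised: P_X = Y_obs × 1813 = 370.9 kg VSS/d.
Carbonaceous O₂ demand = substrate oxidised − cell-mass equivalent = 1813 − 1.42 × 370.9 = 1286 kg O₂/d.

R_O ≈ 1290 kg O₂/d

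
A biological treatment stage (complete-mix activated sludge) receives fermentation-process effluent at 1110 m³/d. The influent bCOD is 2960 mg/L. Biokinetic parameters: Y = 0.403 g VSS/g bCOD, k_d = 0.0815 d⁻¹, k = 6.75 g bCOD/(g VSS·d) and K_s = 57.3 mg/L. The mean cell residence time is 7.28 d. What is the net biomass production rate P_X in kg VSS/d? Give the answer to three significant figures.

P_X ≈ 830 kg VSS/d

Effluent substrate depends only on kinetics and SRT: S = K_s(1 + k_d θ_c) / [θ_c(Yk − k_d) − 1] = 57.3 × (1 + 0.0815 × 7.28) / [7.28 × (0.403 × 6.75 − 0.0815) − 1] = 91.30 / 18.21 = 5.014 mg/L.
Correct the yield for decay: Y_obs = Y/(1 + k_d θ_c) = 0.403 / (1 + 0.0815 × 7.28) = 0.403 / 1.593 = 0.2529.
Substrate removed = Q·(S₀ − S) = 1110 m³/d × (2960 − 5.01) g/m³ = 3.28×10^6 g/d = 3280 kg/d.
Biomass produced: P_X = Y_obs·Q·ΔS = 0.2529 × 3280 ≈ 829.6 kg VSS/d.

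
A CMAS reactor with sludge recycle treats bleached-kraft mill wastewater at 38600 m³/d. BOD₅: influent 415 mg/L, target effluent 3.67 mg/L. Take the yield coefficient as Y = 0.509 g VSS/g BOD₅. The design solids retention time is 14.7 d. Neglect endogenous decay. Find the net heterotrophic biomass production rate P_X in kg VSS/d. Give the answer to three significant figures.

Since k_d ≈ 0, Y_obs = Y = 0.509 g VSS/g BOD₅.
Mass of BOD₅ removed per day: Q(S₀ − S) = 38600 × 411.3 g/m³ = 15877 kg/d.
Net biomass production P_X = Y_obs × Q·(S₀ − S) = 0.5090 × 15877 = 8082 kg VSS/d.

P_X ≈ 8080 kg VSS/d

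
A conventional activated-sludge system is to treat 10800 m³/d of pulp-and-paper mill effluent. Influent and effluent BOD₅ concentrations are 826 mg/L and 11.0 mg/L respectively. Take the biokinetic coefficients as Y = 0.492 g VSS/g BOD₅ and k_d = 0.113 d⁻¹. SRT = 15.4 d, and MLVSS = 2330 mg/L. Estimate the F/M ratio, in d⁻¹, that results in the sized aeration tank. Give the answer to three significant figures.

F/M ≈ 0.367 d⁻¹

Rearranging the biomass balance for a CMAS with decay, V = Y·Q·ΔS·θ_c / [X·(1+k_d θ_c)] = 0.492 × 10800 × (826 − 11.0) × 15.4 / [2330 × (1 + 0.113 × 15.4)] = 6.67×10^7 / 6385 = 10445 m³.
F/M = Q·S₀ / (V·X) = 10800 × 826 / (10445 × 2330) = 0.3665 g BOD₅·(g VSS·d)⁻¹.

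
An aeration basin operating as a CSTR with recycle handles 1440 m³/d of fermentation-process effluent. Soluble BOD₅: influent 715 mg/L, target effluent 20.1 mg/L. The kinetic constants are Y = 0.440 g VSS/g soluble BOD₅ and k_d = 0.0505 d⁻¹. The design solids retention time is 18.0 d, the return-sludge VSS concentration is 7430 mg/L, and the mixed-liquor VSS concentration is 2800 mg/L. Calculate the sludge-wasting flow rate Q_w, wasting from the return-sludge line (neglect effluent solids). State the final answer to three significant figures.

Q_w ≈ 31.0 m³/d

From the SRT design equation V = Y Q (S₀−S) θ_c / [X (1 + k_d θ_c)] = 0.440 × 1440 × (715 − 20.1) × 18.0 / [2800 × (1 + 0.0505 × 18.0)] = 7.93×10^6 / 5345 = 1483 m³.
Wasting from the return line (neglecting effluent solids): Q_w = V·X / (θ_c·X_r) = 1483 × 2800 / (18.0 × 7430) = 31.04 m³/d.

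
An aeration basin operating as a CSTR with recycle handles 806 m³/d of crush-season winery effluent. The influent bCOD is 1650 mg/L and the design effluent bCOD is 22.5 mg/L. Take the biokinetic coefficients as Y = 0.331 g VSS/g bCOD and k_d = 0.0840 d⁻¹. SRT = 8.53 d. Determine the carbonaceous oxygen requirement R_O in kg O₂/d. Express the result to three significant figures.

Observed yield with endogenous decay: Y_obs = Y / (1 + k_d·θ_c) = 0.331 / (1 + 0.0840 × 8.53) = 0.331 / 1.717 = 0.1928 g VSS/g bCOD.
ΔS = 1650 − 22.5 = 1628 mg/L, so the substrate removal rate is 806 × 1628/1000 = 1312 kg bCOD/d.
Biomass synthesised: P_X = Y_obs × 1312 = 253.0 kg VSS/d.
R_O = Q·ΔS − 1.42 P_X = 1312 − 359.2 = 952.6 kg O₂/d.

R_O ≈ 953 kg O₂/d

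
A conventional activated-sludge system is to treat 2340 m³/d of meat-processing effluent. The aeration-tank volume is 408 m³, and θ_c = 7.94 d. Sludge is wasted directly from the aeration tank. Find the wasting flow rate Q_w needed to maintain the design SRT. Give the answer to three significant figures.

Q_w ≈ 51.4 m³/d

With mixed-liquor wasting, θ_c = V/Q_w, so Q_w = V/θ_c = 408.0/7.94 = 51.39 m³/d.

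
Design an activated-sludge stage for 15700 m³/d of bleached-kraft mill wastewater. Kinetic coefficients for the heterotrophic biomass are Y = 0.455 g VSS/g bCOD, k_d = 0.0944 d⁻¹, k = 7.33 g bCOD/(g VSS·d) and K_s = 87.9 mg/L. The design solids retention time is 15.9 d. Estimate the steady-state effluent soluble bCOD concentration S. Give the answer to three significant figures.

S ≈ 4.35 mg/L

From the Monod/SRT balance for a CMAS, S = K_s·(1+k_d θ_c)/[θ_c·(Y k − k_d) − 1] = 87.9 × (1 + 0.0944 × 15.9) / [15.9 × (0.455 × 7.33 − 0.0944) − 1] = 219.8 / 50.53 = 4.351 mg/L.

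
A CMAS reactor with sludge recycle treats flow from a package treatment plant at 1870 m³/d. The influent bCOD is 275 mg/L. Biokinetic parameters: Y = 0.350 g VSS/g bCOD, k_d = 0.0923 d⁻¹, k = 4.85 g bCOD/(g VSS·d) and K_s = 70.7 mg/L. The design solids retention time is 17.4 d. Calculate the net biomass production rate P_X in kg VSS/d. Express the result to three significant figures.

P_X ≈ 67.3 kg VSS/d

From the Monod/SRT balance for a CMAS, S = K_s·(1+k_d θ_c)/[θ_c·(Y k − k_d) − 1] = 70.7 × (1 + 0.0923 × 17.4) / [17.4 × (0.350 × 4.85 − 0.0923) − 1] = 184.2 / 26.93 = 6.842 mg/L.
Correct the yield for decay: Y_obs = Y/(1 + k_d θ_c) = 0.350 / (1 + 0.0923 × 17.4) = 0.350 / 2.606 = 0.1343.
ΔS = 275 − 6.84 = 268.2 mg/L, so the substrate removal rate is 1870 × 268.2/1000 = 501.5 kg bCOD/d.
Biomass produced: P_X = Y_obs·Q·ΔS = 0.1343 × 501.5 ≈ 67.35 kg VSS/d.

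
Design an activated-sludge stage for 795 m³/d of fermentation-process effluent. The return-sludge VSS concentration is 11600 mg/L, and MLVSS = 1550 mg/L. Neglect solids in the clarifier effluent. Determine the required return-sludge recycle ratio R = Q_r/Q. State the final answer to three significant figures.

R ≈ 0.154

Solids balance on the clarifier gives (1+R)X = R·X_r, so R = X/(X_r − X) = 1550 / (11600 − 1550) = 0.1542.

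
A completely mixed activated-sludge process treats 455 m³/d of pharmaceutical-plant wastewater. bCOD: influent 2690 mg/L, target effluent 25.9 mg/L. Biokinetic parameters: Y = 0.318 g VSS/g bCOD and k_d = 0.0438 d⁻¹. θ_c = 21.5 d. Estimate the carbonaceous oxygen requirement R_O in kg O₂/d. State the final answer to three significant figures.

Correct the yield for decay: Y_obs = Y/(1 + k_d θ_c) = 0.318 / (1 + 0.0438 × 21.5) = 0.318 / 1.942 = 0.1638.
Substrate removed = Q·(S₀ − S) = 455 m³/d × (2690 − 25.9) g/m³ = 1.21×10^6 g/d = 1212 kg/d.
P_X = Y_obs·Q·(S₀ − S) = 0.1638 × 1212 = 198.5 kg VSS/d.
R_O = Q·ΔS − 1.42 P_X = 1212 − 281.9 = 930.3 kg O₂/d.

R_O ≈ 930 kg O₂/d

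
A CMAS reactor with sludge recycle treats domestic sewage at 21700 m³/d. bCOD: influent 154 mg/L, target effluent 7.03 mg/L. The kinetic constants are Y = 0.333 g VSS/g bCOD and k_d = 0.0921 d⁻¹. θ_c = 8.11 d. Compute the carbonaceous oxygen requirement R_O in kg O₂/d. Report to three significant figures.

Correct the yield for decay: Y_obs = Y/(1 + k_d θ_c) = 0.333 / (1 + 0.0921 × 8.11) = 0.333 / 1.747 = 0.1906.
ΔS = 154 − 7.03 = 147.0 mg/L, so the substrate removal rate is 21700 × 147.0/1000 = 3189 kg bCOD/d.
Net sludge production P_X = 0.1906 × 3189 = 607.9 kg VSS/d.
Carbonaceous O₂ demand = substrate oxidised − cell-mass equivalent = 3189 − 1.42 × 607.9 = 2326 kg O₂/d.

R_O ≈ 2330 kg O₂/d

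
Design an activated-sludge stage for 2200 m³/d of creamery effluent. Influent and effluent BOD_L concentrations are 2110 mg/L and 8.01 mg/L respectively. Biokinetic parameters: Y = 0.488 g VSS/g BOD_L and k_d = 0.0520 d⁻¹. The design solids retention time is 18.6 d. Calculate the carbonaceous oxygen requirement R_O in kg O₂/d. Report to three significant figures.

R_O ≈ 3000 kg O₂/d

Correct the yield for decay: Y_obs = Y/(1 + k_d θ_c) = 0.488 / (1 + 0.0520 × 18.6) = 0.488 / 1.967 = 0.2481.
Mass of BOD_L removed per day: Q(S₀ − S) = 2200 × 2102 g/m³ = 4624 kg/d.
P_X = Y_obs·Q·(S₀ − S) = 0.2481 × 4624 = 1147 kg VSS/d.
R_O = Q·ΔS − 1.42 P_X = 4624 − 1629 = 2995 kg O₂/d.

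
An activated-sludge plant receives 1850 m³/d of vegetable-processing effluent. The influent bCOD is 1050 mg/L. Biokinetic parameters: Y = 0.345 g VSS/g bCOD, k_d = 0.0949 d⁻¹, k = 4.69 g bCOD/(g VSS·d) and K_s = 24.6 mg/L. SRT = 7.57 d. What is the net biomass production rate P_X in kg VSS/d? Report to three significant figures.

P_X ≈ 389 kg VSS/d

Effluent substrate depends only on kinetics and SRT: S = K_s(1 + k_d θ_c) / [θ_c(Yk − k_d) − 1] = 24.6 × (1 + 0.0949 × 7.57) / [7.57 × (0.345 × 4.69 − 0.0949) − 1] = 42.27 / 10.53 = 4.014 mg/L.
Observed yield with endogenous decay: Y_obs = Y / (1 + k_d·θ_c) = 0.345 / (1 + 0.0949 × 7.57) = 0.345 / 1.718 = 0.2008 g VSS/g bCOD.
Substrate removed = Q·(S₀ − S) = 1850 m³/d × (1050 − 4.01) g/m³ = 1.94×10^6 g/d = 1935 kg/d.
Net biomass production P_X = Y_obs × Q·(S₀ − S) = 0.2008 × 1935 = 388.5 kg VSS/d.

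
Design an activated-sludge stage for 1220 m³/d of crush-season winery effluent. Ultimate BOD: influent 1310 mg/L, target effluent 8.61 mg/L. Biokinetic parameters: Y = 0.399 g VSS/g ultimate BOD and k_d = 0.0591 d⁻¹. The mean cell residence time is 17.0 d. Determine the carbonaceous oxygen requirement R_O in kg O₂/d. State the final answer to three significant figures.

R_O ≈ 1140 kg O₂/d

Y_obs = Y / (1 + k_d θ_c) = 0.399 / (1 + 0.0591 × 17.0) = 0.399 / 2.005 = 0.1990.
Substrate removed = Q·(S₀ − S) = 1220 m³/d × (1310 − 8.61) g/m³ = 1.59×10^6 g/d = 1588 kg/d.
Biomass synthesised: P_X = Y_obs × 1588 = 316.0 kg VSS/d.
R_O = Q·ΔS − 1.42 P_X = 1588 − 448.7 = 1139 kg O₂/d.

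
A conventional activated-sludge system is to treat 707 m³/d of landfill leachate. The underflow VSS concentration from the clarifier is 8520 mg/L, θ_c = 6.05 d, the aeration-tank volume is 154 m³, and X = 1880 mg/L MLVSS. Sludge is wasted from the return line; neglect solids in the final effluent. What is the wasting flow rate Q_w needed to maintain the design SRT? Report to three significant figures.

Wasting from the return line (neglecting effluent solids): Q_w = V·X / (θ_c·X_r) = 154.0 × 1880 / (6.05 × 8520) = 5.617 m³/d.

Q_w ≈ 5.62 m³/d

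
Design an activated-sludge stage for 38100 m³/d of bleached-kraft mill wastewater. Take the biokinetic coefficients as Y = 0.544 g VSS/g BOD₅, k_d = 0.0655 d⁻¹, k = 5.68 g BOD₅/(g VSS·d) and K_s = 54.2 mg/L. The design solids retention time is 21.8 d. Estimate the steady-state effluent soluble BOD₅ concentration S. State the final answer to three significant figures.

Effluent substrate depends only on kinetics and SRT: S = K_s(1 + k_d θ_c) / [θ_c(Yk − k_d) − 1] = 54.2 × (1 + 0.0655 × 21.8) / [21.8 × (0.544 × 5.68 − 0.0655) − 1] = 131.6 / 64.93 = 2.027 mg/L.

S ≈ 2.03 mg/L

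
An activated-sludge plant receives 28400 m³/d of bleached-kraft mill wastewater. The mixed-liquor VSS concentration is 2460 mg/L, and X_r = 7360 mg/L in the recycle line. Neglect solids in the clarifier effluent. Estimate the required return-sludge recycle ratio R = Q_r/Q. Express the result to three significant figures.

Mass balance around the secondary clarifier (neglecting effluent solids): R = X / (X_r − X) = 2460 / (7360 − 2460) = 0.5020.

R ≈ 0.502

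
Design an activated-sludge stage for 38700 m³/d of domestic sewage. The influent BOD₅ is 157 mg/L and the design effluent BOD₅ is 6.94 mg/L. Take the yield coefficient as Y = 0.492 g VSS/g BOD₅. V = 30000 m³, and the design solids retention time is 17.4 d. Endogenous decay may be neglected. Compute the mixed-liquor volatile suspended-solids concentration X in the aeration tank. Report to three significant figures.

X ≈ 1660 mg/L

From V·X = Y·Q·(S₀ − S)·θ_c (decay neglected): X = 0.492 × 38700 × (157 − 6.94) × 17.4 / 30000 = 1657 mg/L.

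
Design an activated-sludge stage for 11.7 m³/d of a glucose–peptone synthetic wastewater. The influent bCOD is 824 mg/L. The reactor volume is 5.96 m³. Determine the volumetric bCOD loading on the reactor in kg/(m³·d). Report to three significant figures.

L_v ≈ 1.62 kg bCOD/(m³·d)

Volumetric loading L_v = Q·S₀ / V = 11.7 × 824 g/m³ / 5.960 m³ = 1618 g/(m³·d) = 1.618 kg bCOD/(m³·d).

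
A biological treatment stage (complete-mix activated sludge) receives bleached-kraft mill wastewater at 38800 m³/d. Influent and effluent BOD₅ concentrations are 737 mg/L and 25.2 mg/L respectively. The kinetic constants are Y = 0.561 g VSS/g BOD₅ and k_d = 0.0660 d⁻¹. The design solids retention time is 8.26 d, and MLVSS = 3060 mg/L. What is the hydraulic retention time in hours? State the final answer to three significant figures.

Rearranging the biomass balance for a CMAS with decay, V = Y·Q·ΔS·θ_c / [X·(1+k_d θ_c)] = 0.561 × 38800 × (737 − 25.2) × 8.26 / [3060 × (1 + 0.0660 × 8.26)] = 1.28×10^8 / 4728 = 27067 m³.
Hydraulic retention time τ = V/Q = 27067 / 38800 = 0.6976 d = 16.74 h.

τ ≈ 16.7 h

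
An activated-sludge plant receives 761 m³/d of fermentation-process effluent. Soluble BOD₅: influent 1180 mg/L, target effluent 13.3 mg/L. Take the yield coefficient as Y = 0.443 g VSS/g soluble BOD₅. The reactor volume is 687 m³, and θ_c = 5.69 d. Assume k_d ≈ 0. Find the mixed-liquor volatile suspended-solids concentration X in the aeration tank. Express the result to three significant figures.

X ≈ 3260 mg/L

X = Y·Q·ΔS·θ_c / V = 0.443 × 761 × (1180 − 13.3) × 5.69 / 687 = 3258 mg/L.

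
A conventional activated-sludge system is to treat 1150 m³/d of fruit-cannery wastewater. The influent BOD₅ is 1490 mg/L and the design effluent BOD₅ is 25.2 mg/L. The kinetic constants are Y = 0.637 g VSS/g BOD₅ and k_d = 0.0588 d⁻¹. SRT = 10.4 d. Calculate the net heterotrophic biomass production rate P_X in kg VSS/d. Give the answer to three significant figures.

Y_obs = Y / (1 + k_d θ_c) = 0.637 / (1 + 0.0588 × 10.4) = 0.637 / 1.612 = 0.3953.
Mass of BOD₅ removed per day: Q(S₀ − S) = 1150 × 1465 g/m³ = 1685 kg/d.
Biomass produced: P_X = Y_obs·Q·ΔS = 0.3953 × 1685 ≈ 665.9 kg VSS/d.

P_X ≈ 666 kg VSS/d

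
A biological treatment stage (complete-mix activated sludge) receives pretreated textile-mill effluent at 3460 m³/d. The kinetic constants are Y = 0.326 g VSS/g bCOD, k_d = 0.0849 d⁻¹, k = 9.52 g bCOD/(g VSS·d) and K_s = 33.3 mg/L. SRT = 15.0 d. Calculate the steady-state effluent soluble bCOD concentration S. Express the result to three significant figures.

S ≈ 1.71 mg/L

For a completely mixed reactor with recycle the Lawrence–McCarty relation gives S = K_s·(1 + k_d·θ_c) / [θ_c·(Y·k − k_d) − 1] = 33.3 × (1 + 0.0849 × 15.0) / [15.0 × (0.326 × 9.52 − 0.0849) − 1] = 75.71 / 44.28 = 1.710 mg/L.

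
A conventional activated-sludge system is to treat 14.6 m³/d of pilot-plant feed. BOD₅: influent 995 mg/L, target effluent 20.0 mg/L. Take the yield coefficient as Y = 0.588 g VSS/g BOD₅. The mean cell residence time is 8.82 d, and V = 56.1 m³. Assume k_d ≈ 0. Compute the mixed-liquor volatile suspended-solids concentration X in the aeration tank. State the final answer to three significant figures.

X ≈ 1320 mg/L

X = Y·Q·ΔS·θ_c / V = 0.588 × 14.6 × (995 − 20.0) × 8.82 / 56.1 = 1316 mg/L.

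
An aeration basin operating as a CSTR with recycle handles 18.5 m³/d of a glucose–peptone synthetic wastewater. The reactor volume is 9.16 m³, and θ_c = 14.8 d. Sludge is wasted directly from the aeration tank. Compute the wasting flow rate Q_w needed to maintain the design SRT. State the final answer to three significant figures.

With mixed-liquor wasting, θ_c = V/Q_w, so Q_w = V/θ_c = 9.160/14.8 = 0.6189 m³/d.

Q_w ≈ 0.619 m³/d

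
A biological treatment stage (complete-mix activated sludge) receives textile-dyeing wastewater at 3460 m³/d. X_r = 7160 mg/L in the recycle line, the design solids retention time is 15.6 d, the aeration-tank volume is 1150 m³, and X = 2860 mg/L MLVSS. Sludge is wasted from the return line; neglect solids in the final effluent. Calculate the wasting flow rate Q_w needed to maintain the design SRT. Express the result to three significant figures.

θ_c = V·X/(Q_w·X_r) when wasting from the recycle, so Q_w = V·X/(θ_c·X_r) = 1150 × 2860 / (15.6 × 7160) = 29.45 m³/d.

Q_w ≈ 29.4 m³/d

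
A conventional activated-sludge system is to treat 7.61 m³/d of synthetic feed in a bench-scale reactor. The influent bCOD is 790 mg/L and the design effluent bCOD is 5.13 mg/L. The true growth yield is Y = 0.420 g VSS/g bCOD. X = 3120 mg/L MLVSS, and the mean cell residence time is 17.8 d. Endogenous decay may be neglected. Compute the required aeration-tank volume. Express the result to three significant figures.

With k_d = 0 the design equation reduces to V = Y Q (S₀−S) θ_c / X = 0.420 × 7.61 × (790 − 5.13) × 17.8 / 3120 = 14.31 m³.

V ≈ 14.3 m³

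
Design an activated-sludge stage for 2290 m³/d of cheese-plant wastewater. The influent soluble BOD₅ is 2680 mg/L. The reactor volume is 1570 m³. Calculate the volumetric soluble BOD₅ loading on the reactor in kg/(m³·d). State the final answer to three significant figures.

Applied soluble BOD₅ load per unit volume = Q·S₀/V = (2290 × 2680/1000)/1570 = 3.909 kg soluble BOD₅·m⁻³·d⁻¹.

L_v ≈ 3.91 kg soluble BOD₅/(m³·d)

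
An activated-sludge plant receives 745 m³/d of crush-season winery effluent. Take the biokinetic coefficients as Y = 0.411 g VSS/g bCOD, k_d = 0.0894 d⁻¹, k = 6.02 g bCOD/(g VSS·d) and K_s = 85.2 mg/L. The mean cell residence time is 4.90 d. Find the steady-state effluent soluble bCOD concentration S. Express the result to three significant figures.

For a completely mixed reactor with recycle the Lawrence–McCarty relation gives S = K_s·(1 + k_d·θ_c) / [θ_c·(Y·k − k_d) − 1] = 85.2 × (1 + 0.0894 × 4.90) / [4.90 × (0.411 × 6.02 − 0.0894) − 1] = 122.5 / 10.69 = 11.47 mg/L.

S ≈ 11.5 mg/L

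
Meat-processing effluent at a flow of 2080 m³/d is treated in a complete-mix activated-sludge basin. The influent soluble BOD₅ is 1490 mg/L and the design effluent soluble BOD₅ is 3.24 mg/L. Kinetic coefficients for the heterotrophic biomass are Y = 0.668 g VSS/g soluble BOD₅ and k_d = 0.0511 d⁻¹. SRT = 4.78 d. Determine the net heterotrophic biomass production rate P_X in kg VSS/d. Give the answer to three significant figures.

P_X ≈ 1660 kg VSS/d

Y_obs = Y / (1 + k_d θ_c) = 0.668 / (1 + 0.0511 × 4.78) = 0.668 / 1.244 = 0.5369.
Q·(S₀ − S) = 2080 × (1490 − 3.24) × 10⁻³ = 3092 kg/d removed.
Net biomass production P_X = Y_obs × Q·(S₀ − S) = 0.5369 × 3092 = 1660 kg VSS/d.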